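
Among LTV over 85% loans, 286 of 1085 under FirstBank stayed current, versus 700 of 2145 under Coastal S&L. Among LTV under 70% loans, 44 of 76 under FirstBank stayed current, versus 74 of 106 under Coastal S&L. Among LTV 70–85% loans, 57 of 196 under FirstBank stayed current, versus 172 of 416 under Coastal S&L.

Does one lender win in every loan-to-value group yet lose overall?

LTV over 85%: FirstBank 286/1085 = 26.4%, Coastal S&L 700/2145 = 32.6% → Coastal S&L
LTV under 70%: FirstBank 44/76 = 57.9%, Coastal S&L 74/106 = 69.8% → Coastal S&L
LTV 70–85%: FirstBank 57/196 = 29.1%, Coastal S&L 172/416 = 41.3% → Coastal S&L
Overall: FirstBank 387/1357 = 28.5%, Coastal S&L 946/2667 = 35.5% → Coastal S&L
Coastal S&L wins overall and in every loan-to-value group — no reversal.

No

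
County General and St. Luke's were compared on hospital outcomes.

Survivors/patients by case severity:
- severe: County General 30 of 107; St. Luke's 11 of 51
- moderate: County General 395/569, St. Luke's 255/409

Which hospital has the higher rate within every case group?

Severe: County General 30/107 = 28.0%, St. Luke's 11/51 = 21.6% → County General
Moderate: County General 395/569 = 69.4%, St. Luke's 255/409 = 62.3% → County General
County General has the higher rate in both groups.

County General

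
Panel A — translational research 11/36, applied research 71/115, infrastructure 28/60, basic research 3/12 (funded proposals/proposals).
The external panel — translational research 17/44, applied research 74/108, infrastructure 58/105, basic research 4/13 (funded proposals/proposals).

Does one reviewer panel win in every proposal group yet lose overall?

Translational research: Panel A 11/36 = 30.6%, the external panel 17/44 = 38.6% → the external panel
Applied research: Panel A 71/115 = 61.7%, the external panel 74/108 = 68.5% → the external panel
Infrastructure: Panel A 28/60 = 46.7%, the external panel 58/105 = 55.2% → the external panel
Basic research: Panel A 3/12 = 25.0%, the external panel 4/13 = 30.8% → the external panel
Overall: Panel A 113/223 = 50.7%, the external panel 153/270 = 56.7% → the external panel
The external panel wins overall and in every proposal group — no reversal.

No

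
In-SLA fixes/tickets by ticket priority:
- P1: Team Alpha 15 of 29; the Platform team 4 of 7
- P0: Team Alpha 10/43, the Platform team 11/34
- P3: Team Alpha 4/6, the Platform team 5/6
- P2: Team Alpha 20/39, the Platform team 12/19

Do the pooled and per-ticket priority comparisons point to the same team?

Yes

P1: Team Alpha 15/29 = 51.7%, the Platform team 4/7 = 57.1% → the Platform team
P0: Team Alpha 10/43 = 23.3%, the Platform team 11/34 = 32.4% → the Platform team
P3: Team Alpha 4/6 = 66.7%, the Platform team 5/6 = 83.3% → the Platform team
P2: Team Alpha 20/39 = 51.3%, the Platform team 12/19 = 63.2% → the Platform team
Overall: Team Alpha 49/117 = 41.9%, the Platform team 32/66 = 48.5% → the Platform team
The Platform team wins overall and in every ticket group — no reversal.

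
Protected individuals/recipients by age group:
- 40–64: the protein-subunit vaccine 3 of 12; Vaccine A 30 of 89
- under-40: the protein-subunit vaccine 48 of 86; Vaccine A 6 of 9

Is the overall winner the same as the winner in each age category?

No

40–64: the protein-subunit vaccine 3/12 = 25.0%, Vaccine A 30/89 = 33.7% → Vaccine A
Under-40: the protein-subunit vaccine 48/86 = 55.8%, Vaccine A 6/9 = 66.7% → Vaccine A
Overall: the protein-subunit vaccine 51/98 = 52.0%, Vaccine A 36/98 = 36.7% → the protein-subunit vaccine
Vaccine A wins each age group but the protein-subunit vaccine wins overall — the comparison reverses. Vaccine A's recipients skew toward 40–64, which has a lower base rate.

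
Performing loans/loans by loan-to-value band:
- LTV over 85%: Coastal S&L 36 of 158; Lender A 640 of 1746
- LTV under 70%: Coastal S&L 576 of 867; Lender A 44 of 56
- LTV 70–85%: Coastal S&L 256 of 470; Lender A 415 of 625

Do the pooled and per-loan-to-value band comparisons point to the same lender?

No

LTV over 85%: Coastal S&L 36/158 = 22.8%, Lender A 640/1746 = 36.7% → Lender A
LTV under 70%: Coastal S&L 576/867 = 66.4%, Lender A 44/56 = 78.6% → Lender A
LTV 70–85%: Coastal S&L 256/470 = 54.5%, Lender A 415/625 = 66.4% → Lender A
Overall: Coastal S&L 868/1495 = 58.1%, Lender A 1099/2427 = 45.3% → Coastal S&L
Lender A wins each loan-to-value group but Coastal S&L wins overall — the comparison reverses. Lender A's loans skew toward LTV over 85%, which has a lower base rate.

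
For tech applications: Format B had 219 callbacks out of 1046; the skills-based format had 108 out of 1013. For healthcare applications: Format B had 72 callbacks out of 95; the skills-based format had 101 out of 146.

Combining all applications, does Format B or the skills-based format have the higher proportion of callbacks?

Tech: Format B 219/1046 = 20.9%, the skills-based format 108/1013 = 10.7% → Format B
Healthcare: Format B 72/95 = 75.8%, the skills-based format 101/146 = 69.2% → Format B
Overall: Format B 291/1141 = 25.5%, the skills-based format 209/1159 = 18.0% → Format B

Format B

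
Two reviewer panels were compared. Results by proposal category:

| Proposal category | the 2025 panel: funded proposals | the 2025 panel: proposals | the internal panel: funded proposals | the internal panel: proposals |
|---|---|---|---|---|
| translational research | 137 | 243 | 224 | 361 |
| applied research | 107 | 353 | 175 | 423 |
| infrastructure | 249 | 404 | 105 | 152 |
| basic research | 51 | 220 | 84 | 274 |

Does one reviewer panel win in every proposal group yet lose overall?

Translational research: the 2025 panel 137/243 = 56.4%, the internal panel 224/361 = 62.0% → the internal panel
Applied research: the 2025 panel 107/353 = 30.3%, the internal panel 175/423 = 41.4% → the internal panel
Infrastructure: the 2025 panel 249/404 = 61.6%, the internal panel 105/152 = 69.1% → the internal panel
Basic research: the 2025 panel 51/220 = 23.2%, the internal panel 84/274 = 30.7% → the internal panel
Overall: the 2025 panel 544/1220 = 44.6%, the internal panel 588/1210 = 48.6% → the internal panel
The internal panel wins overall and in every proposal group — no reversal.

No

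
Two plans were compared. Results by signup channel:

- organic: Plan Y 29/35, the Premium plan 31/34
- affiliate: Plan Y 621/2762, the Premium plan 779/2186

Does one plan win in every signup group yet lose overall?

Organic: Plan Y 29/35 = 82.9%, the Premium plan 31/34 = 91.2% → the Premium plan
Affiliate: Plan Y 621/2762 = 22.5%, the Premium plan 779/2186 = 35.6% → the Premium plan
Overall: Plan Y 650/2797 = 23.2%, the Premium plan 810/2220 = 36.5% → the Premium plan
The Premium plan wins overall and in every signup group — no reversal.

No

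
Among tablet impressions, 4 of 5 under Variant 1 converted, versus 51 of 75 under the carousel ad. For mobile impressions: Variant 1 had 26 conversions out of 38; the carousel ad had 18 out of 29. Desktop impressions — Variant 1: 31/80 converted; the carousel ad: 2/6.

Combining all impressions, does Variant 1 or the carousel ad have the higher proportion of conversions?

Tablet: Variant 1 4/5 = 80.0%, the carousel ad 51/75 = 68.0% → Variant 1
Mobile: Variant 1 26/38 = 68.4%, the carousel ad 18/29 = 62.1% → Variant 1
Desktop: Variant 1 31/80 = 38.8%, the carousel ad 2/6 = 33.3% → Variant 1
Overall: Variant 1 61/123 = 49.6%, the carousel ad 71/110 = 64.5% → the carousel ad
(Variant 1 wins every device group but the carousel ad wins overall — Variant 1's impressions skew toward the low-rate desktop group.)

the carousel ad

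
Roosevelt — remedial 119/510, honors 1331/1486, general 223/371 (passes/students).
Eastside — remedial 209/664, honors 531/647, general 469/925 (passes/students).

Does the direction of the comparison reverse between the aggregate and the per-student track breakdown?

No

Remedial: Roosevelt 119/510 = 23.3%, Eastside 209/664 = 31.5% → Eastside
Honors: Roosevelt 1331/1486 = 89.6%, Eastside 531/647 = 82.1% → Roosevelt
General: Roosevelt 223/371 = 60.1%, Eastside 469/925 = 50.7% → Roosevelt
Overall: Roosevelt 1673/2367 = 70.7%, Eastside 1209/2236 = 54.1% → Roosevelt
Neither sweeps: Roosevelt wins 2 of 3 groups, Eastside wins 1. Roosevelt wins overall but not every group — no Simpson reversal.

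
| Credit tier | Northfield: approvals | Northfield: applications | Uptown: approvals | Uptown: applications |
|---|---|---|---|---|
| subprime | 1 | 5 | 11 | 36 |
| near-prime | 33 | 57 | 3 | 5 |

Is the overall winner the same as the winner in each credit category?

Subprime: Northfield 1/5 = 20.0%, Uptown 11/36 = 30.6% → Uptown
Near-prime: Northfield 33/57 = 57.9%, Uptown 3/5 = 60.0% → Uptown
Overall: Northfield 34/62 = 54.8%, Uptown 14/41 = 34.1% → Northfield
Uptown wins each credit group but Northfield wins overall — the comparison reverses. Uptown's applications skew toward subprime, which has a lower base rate.

No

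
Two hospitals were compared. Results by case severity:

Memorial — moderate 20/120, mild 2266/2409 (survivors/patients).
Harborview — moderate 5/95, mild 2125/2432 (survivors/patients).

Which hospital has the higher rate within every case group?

Moderate: Memorial 20/120 = 16.7%, Harborview 5/95 = 5.3% → Memorial
Mild: Memorial 2266/2409 = 94.1%, Harborview 2125/2432 = 87.4% → Memorial
Memorial has the higher rate in both groups.

Memorial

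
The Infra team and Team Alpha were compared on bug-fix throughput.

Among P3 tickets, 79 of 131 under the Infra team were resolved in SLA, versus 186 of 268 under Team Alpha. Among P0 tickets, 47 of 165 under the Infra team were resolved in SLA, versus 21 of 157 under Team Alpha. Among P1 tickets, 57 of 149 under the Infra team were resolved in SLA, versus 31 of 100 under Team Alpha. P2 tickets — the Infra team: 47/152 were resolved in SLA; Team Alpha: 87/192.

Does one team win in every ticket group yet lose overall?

No

P3: the Infra team 79/131 = 60.3%, Team Alpha 186/268 = 69.4% → Team Alpha
P0: the Infra team 47/165 = 28.5%, Team Alpha 21/157 = 13.4% → the Infra team
P1: the Infra team 57/149 = 38.3%, Team Alpha 31/100 = 31.0% → the Infra team
P2: the Infra team 47/152 = 30.9%, Team Alpha 87/192 = 45.3% → Team Alpha
Overall: the Infra team 230/597 = 38.5%, Team Alpha 325/717 = 45.3% → Team Alpha
Neither sweeps: the Infra team wins 2 of 4 groups, Team Alpha wins 2. Team Alpha wins overall but not every group — no Simpson reversal.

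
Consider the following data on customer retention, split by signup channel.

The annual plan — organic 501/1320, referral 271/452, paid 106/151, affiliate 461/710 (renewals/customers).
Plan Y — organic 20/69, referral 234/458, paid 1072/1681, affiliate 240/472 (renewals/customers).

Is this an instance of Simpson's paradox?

Yes

Organic: the annual plan 501/1320 = 38.0%, Plan Y 20/69 = 29.0% → the annual plan
Referral: the annual plan 271/452 = 60.0%, Plan Y 234/458 = 51.1% → the annual plan
Paid: the annual plan 106/151 = 70.2%, Plan Y 1072/1681 = 63.8% → the annual plan
Affiliate: the annual plan 461/710 = 64.9%, Plan Y 240/472 = 50.8% → the annual plan
Overall: the annual plan 1339/2633 = 50.9%, Plan Y 1566/2680 = 58.4% → Plan Y
The annual plan wins each signup group but Plan Y wins overall — the comparison reverses. The annual plan's customers skew toward organic, which has a lower base rate.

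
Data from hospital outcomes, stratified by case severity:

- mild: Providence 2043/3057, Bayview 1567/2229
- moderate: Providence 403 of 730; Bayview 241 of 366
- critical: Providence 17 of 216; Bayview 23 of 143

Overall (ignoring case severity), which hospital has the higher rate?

Mild: Providence 2043/3057 = 66.8%, Bayview 1567/2229 = 70.3% → Bayview
Moderate: Providence 403/730 = 55.2%, Bayview 241/366 = 65.8% → Bayview
Critical: Providence 17/216 = 7.9%, Bayview 23/143 = 16.1% → Bayview
Overall: Providence 2463/4003 = 61.5%, Bayview 1831/2738 = 66.9% → Bayview

Bayview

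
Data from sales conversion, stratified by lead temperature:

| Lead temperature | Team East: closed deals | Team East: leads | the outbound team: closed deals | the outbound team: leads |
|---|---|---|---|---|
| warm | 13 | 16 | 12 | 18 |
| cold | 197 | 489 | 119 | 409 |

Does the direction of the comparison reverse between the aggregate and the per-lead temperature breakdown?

Warm: Team East 13/16 = 81.2%, the outbound team 12/18 = 66.7% → Team East
Cold: Team East 197/489 = 40.3%, the outbound team 119/409 = 29.1% → Team East
Overall: Team East 210/505 = 41.6%, the outbound team 131/427 = 30.7% → Team East
Team East wins overall and in every lead group — no reversal.

No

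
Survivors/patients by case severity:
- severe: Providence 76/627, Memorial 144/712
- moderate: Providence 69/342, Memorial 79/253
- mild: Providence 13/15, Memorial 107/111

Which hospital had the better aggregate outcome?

Memorial

Severe: Providence 76/627 = 12.1%, Memorial 144/712 = 20.2% → Memorial
Moderate: Providence 69/342 = 20.2%, Memorial 79/253 = 31.2% → Memorial
Mild: Providence 13/15 = 86.7%, Memorial 107/111 = 96.4% → Memorial
Overall: Providence 158/984 = 16.1%, Memorial 330/1076 = 30.7% → Memorial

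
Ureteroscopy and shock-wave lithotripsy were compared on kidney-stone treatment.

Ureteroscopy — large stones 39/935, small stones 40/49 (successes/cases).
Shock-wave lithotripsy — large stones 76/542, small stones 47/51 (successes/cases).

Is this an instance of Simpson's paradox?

No

Large stones: ureteroscopy 39/935 = 4.2%, shock-wave lithotripsy 76/542 = 14.0% → shock-wave lithotripsy
Small stones: ureteroscopy 40/49 = 81.6%, shock-wave lithotripsy 47/51 = 92.2% → shock-wave lithotripsy
Overall: ureteroscopy 79/984 = 8.0%, shock-wave lithotripsy 123/593 = 20.7% → shock-wave lithotripsy
Shock-wave lithotripsy wins overall and in every stone group — no reversal.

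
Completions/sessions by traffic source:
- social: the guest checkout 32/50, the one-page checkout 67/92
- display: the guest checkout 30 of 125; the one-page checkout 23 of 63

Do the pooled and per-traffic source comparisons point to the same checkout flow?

Social: the guest checkout 32/50 = 64.0%, the one-page checkout 67/92 = 72.8% → the one-page checkout
Display: the guest checkout 30/125 = 24.0%, the one-page checkout 23/63 = 36.5% → the one-page checkout
Overall: the guest checkout 62/175 = 35.4%, the one-page checkout 90/155 = 58.1% → the one-page checkout
The one-page checkout wins overall and in every traffic group — no reversal.

Yes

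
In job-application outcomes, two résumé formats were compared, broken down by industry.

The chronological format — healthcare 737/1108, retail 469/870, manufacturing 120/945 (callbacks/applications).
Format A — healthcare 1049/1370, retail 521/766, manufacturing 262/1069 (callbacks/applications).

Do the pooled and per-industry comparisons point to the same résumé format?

Yes

Healthcare: the chronological format 737/1108 = 66.5%, Format A 1049/1370 = 76.6% → Format A
Retail: the chronological format 469/870 = 53.9%, Format A 521/766 = 68.0% → Format A
Manufacturing: the chronological format 120/945 = 12.7%, Format A 262/1069 = 24.5% → Format A
Overall: the chronological format 1326/2923 = 45.4%, Format A 1832/3205 = 57.2% → Format A
Format A wins overall and in every industry group — no reversal.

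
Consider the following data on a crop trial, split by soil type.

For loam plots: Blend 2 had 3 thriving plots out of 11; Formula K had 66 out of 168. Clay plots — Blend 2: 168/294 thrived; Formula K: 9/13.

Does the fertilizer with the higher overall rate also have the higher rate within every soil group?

Loam: Blend 2 3/11 = 27.3%, Formula K 66/168 = 39.3% → Formula K
Clay: Blend 2 168/294 = 57.1%, Formula K 9/13 = 69.2% → Formula K
Overall: Blend 2 171/305 = 56.1%, Formula K 75/181 = 41.4% → Blend 2
Formula K wins each soil group but Blend 2 wins overall — the comparison reverses. Formula K's plots skew toward loam, which has a lower base rate.

No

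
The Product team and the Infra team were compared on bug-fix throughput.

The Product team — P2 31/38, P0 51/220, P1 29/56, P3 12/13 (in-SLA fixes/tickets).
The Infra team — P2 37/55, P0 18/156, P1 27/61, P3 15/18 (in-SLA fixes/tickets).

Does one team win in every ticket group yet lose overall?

No

P2: the Product team 31/38 = 81.6%, the Infra team 37/55 = 67.3% → the Product team
P0: the Product team 51/220 = 23.2%, the Infra team 18/156 = 11.5% → the Product team
P1: the Product team 29/56 = 51.8%, the Infra team 27/61 = 44.3% → the Product team
P3: the Product team 12/13 = 92.3%, the Infra team 15/18 = 83.3% → the Product team
Overall: the Product team 123/327 = 37.6%, the Infra team 97/290 = 33.4% → the Product team
The Product team wins overall and in every ticket group — no reversal.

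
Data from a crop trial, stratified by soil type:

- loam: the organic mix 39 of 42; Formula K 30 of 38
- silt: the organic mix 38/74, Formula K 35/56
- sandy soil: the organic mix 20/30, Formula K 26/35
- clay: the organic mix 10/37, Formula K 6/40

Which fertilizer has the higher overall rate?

Loam: the organic mix 39/42 = 92.9%, Formula K 30/38 = 78.9% → the organic mix
Silt: the organic mix 38/74 = 51.4%, Formula K 35/56 = 62.5% → Formula K
Sandy soil: the organic mix 20/30 = 66.7%, Formula K 26/35 = 74.3% → Formula K
Clay: the organic mix 10/37 = 27.0%, Formula K 6/40 = 15.0% → the organic mix
Overall: the organic mix 107/183 = 58.5%, Formula K 97/169 = 57.4% → the organic mix
(Neither sweeps every soil group, but the organic mix has the higher pooled rate.)

the organic mix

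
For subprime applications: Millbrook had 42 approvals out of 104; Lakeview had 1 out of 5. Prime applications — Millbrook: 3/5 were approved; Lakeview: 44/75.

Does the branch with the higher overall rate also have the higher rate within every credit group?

No

Subprime: Millbrook 42/104 = 40.4%, Lakeview 1/5 = 20.0% → Millbrook
Prime: Millbrook 3/5 = 60.0%, Lakeview 44/75 = 58.7% → Millbrook
Overall: Millbrook 45/109 = 41.3%, Lakeview 45/80 = 56.2% → Lakeview
Millbrook wins each credit group but Lakeview wins overall — the comparison reverses. Millbrook's applications skew toward subprime, which has a lower base rate.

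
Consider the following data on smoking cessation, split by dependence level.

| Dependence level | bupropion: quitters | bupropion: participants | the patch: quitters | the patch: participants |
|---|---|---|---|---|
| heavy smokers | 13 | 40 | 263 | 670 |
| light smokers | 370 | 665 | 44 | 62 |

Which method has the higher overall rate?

Heavy smokers: bupropion 13/40 = 32.5%, the patch 263/670 = 39.3% → the patch
Light smokers: bupropion 370/665 = 55.6%, the patch 44/62 = 71.0% → the patch
Overall: bupropion 383/705 = 54.3%, the patch 307/732 = 41.9% → bupropion
(The patch wins every dependence group but bupropion wins overall — the patch's participants skew toward the low-rate heavy smokers group.)

bupropion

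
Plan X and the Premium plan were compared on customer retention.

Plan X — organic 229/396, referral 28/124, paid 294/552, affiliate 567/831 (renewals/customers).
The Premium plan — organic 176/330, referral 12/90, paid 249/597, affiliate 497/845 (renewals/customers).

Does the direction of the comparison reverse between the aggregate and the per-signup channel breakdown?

Organic: Plan X 229/396 = 57.8%, the Premium plan 176/330 = 53.3% → Plan X
Referral: Plan X 28/124 = 22.6%, the Premium plan 12/90 = 13.3% → Plan X
Paid: Plan X 294/552 = 53.3%, the Premium plan 249/597 = 41.7% → Plan X
Affiliate: Plan X 567/831 = 68.2%, the Premium plan 497/845 = 58.8% → Plan X
Overall: Plan X 1118/1903 = 58.7%, the Premium plan 934/1862 = 50.2% → Plan X
Plan X wins overall and in every signup group — no reversal.

No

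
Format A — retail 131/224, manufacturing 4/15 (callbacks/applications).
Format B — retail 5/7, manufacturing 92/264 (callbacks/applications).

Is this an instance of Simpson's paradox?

Retail: Format A 131/224 = 58.5%, Format B 5/7 = 71.4% → Format B
Manufacturing: Format A 4/15 = 26.7%, Format B 92/264 = 34.8% → Format B
Overall: Format A 135/239 = 56.5%, Format B 97/271 = 35.8% → Format A
Format B wins each industry group but Format A wins overall — the comparison reverses. Format B's applications skew toward manufacturing, which has a lower base rate.

Yes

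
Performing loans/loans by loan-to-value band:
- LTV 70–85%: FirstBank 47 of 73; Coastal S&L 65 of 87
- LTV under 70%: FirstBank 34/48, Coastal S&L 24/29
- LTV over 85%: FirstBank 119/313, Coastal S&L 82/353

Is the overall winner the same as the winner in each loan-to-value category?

No

LTV 70–85%: FirstBank 47/73 = 64.4%, Coastal S&L 65/87 = 74.7% → Coastal S&L
LTV under 70%: FirstBank 34/48 = 70.8%, Coastal S&L 24/29 = 82.8% → Coastal S&L
LTV over 85%: FirstBank 119/313 = 38.0%, Coastal S&L 82/353 = 23.2% → FirstBank
Overall: FirstBank 200/434 = 46.1%, Coastal S&L 171/469 = 36.5% → FirstBank
Neither sweeps: FirstBank wins 1 of 3 groups, Coastal S&L wins 2. FirstBank wins overall but not every group — no Simpson reversal.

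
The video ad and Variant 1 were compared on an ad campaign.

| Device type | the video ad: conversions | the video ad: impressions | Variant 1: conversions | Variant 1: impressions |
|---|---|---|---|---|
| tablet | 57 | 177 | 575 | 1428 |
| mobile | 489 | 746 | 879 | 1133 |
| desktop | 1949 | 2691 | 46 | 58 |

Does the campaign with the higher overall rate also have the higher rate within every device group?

Tablet: the video ad 57/177 = 32.2%, Variant 1 575/1428 = 40.3% → Variant 1
Mobile: the video ad 489/746 = 65.5%, Variant 1 879/1133 = 77.6% → Variant 1
Desktop: the video ad 1949/2691 = 72.4%, Variant 1 46/58 = 79.3% → Variant 1
Overall: the video ad 2495/3614 = 69.0%, Variant 1 1500/2619 = 57.3% → the video ad
Variant 1 wins each device group but the video ad wins overall — the comparison reverses. Variant 1's impressions skew toward tablet, which has a lower base rate.

No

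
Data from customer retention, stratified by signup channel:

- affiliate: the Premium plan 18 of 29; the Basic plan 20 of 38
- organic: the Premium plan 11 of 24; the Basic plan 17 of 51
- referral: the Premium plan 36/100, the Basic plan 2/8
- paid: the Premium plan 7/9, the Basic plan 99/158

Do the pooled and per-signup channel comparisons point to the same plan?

No

Affiliate: the Premium plan 18/29 = 62.1%, the Basic plan 20/38 = 52.6% → the Premium plan
Organic: the Premium plan 11/24 = 45.8%, the Basic plan 17/51 = 33.3% → the Premium plan
Referral: the Premium plan 36/100 = 36.0%, the Basic plan 2/8 = 25.0% → the Premium plan
Paid: the Premium plan 7/9 = 77.8%, the Basic plan 99/158 = 62.7% → the Premium plan
Overall: the Premium plan 72/162 = 44.4%, the Basic plan 138/255 = 54.1% → the Basic plan
The Premium plan wins each signup group but the Basic plan wins overall — the comparison reverses. The Premium plan's customers skew toward referral, which has a lower base rate.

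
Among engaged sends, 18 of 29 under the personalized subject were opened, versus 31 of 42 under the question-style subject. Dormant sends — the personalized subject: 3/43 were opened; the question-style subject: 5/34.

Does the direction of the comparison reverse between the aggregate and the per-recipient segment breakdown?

No

Engaged: the personalized subject 18/29 = 62.1%, the question-style subject 31/42 = 73.8% → the question-style subject
Dormant: the personalized subject 3/43 = 7.0%, the question-style subject 5/34 = 14.7% → the question-style subject
Overall: the personalized subject 21/72 = 29.2%, the question-style subject 36/76 = 47.4% → the question-style subject
The question-style subject wins overall and in every recipient group — no reversal.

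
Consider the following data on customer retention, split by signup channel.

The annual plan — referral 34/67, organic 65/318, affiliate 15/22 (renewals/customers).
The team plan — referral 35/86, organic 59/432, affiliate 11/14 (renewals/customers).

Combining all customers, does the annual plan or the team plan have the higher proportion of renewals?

the annual plan

Referral: the annual plan 34/67 = 50.7%, the team plan 35/86 = 40.7% → the annual plan
Organic: the annual plan 65/318 = 20.4%, the team plan 59/432 = 13.7% → the annual plan
Affiliate: the annual plan 15/22 = 68.2%, the team plan 11/14 = 78.6% → the team plan
Overall: the annual plan 114/407 = 28.0%, the team plan 105/532 = 19.7% → the annual plan
(Neither sweeps every signup group, but the annual plan has the higher pooled rate.)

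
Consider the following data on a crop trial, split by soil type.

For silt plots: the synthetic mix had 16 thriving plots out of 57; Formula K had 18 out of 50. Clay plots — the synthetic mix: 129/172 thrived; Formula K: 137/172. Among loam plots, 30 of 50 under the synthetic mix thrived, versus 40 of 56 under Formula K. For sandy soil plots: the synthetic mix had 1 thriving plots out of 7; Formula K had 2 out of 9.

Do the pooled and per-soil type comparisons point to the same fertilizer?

Yes

Silt: the synthetic mix 16/57 = 28.1%, Formula K 18/50 = 36.0% → Formula K
Clay: the synthetic mix 129/172 = 75.0%, Formula K 137/172 = 79.7% → Formula K
Loam: the synthetic mix 30/50 = 60.0%, Formula K 40/56 = 71.4% → Formula K
Sandy soil: the synthetic mix 1/7 = 14.3%, Formula K 2/9 = 22.2% → Formula K
Overall: the synthetic mix 176/286 = 61.5%, Formula K 197/287 = 68.6% → Formula K
Formula K wins overall and in every soil group — no reversal.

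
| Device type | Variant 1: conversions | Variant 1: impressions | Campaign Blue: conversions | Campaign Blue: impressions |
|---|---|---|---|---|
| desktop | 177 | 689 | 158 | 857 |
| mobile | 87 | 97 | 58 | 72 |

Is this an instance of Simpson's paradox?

Desktop: Variant 1 177/689 = 25.7%, Campaign Blue 158/857 = 18.4% → Variant 1
Mobile: Variant 1 87/97 = 89.7%, Campaign Blue 58/72 = 80.6% → Variant 1
Overall: Variant 1 264/786 = 33.6%, Campaign Blue 216/929 = 23.3% → Variant 1
Variant 1 wins overall and in every device group — no reversal.

No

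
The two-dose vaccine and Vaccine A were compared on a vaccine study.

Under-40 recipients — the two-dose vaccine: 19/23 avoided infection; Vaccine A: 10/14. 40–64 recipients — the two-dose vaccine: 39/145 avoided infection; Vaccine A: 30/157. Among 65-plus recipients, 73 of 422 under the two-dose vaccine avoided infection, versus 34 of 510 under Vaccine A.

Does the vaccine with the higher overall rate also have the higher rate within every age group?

Under-40: the two-dose vaccine 19/23 = 82.6%, Vaccine A 10/14 = 71.4% → the two-dose vaccine
40–64: the two-dose vaccine 39/145 = 26.9%, Vaccine A 30/157 = 19.1% → the two-dose vaccine
65-plus: the two-dose vaccine 73/422 = 17.3%, Vaccine A 34/510 = 6.7% → the two-dose vaccine
Overall: the two-dose vaccine 131/590 = 22.2%, Vaccine A 74/681 = 10.9% → the two-dose vaccine
The two-dose vaccine wins overall and in every age group — no reversal.

Yes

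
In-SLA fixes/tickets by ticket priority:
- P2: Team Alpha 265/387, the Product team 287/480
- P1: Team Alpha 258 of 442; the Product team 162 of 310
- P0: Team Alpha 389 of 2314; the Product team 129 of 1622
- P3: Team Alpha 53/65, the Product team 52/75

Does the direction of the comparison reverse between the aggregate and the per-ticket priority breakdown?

No

P2: Team Alpha 265/387 = 68.5%, the Product team 287/480 = 59.8% → Team Alpha
P1: Team Alpha 258/442 = 58.4%, the Product team 162/310 = 52.3% → Team Alpha
P0: Team Alpha 389/2314 = 16.8%, the Product team 129/1622 = 8.0% → Team Alpha
P3: Team Alpha 53/65 = 81.5%, the Product team 52/75 = 69.3% → Team Alpha
Overall: Team Alpha 965/3208 = 30.1%, the Product team 630/2487 = 25.3% → Team Alpha
Team Alpha wins overall and in every ticket group — no reversal.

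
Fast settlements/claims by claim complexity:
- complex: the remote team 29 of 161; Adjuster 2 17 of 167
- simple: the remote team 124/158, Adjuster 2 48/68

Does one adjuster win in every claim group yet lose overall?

No

Complex: the remote team 29/161 = 18.0%, Adjuster 2 17/167 = 10.2% → the remote team
Simple: the remote team 124/158 = 78.5%, Adjuster 2 48/68 = 70.6% → the remote team
Overall: the remote team 153/319 = 48.0%, Adjuster 2 65/235 = 27.7% → the remote team
The remote team wins overall and in every claim group — no reversal.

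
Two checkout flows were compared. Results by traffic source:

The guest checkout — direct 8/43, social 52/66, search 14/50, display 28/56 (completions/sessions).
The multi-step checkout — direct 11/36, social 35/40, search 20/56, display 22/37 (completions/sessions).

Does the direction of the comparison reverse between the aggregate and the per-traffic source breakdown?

No

Direct: the guest checkout 8/43 = 18.6%, the multi-step checkout 11/36 = 30.6% → the multi-step checkout
Social: the guest checkout 52/66 = 78.8%, the multi-step checkout 35/40 = 87.5% → the multi-step checkout
Search: the guest checkout 14/50 = 28.0%, the multi-step checkout 20/56 = 35.7% → the multi-step checkout
Display: the guest checkout 28/56 = 50.0%, the multi-step checkout 22/37 = 59.5% → the multi-step checkout
Overall: the guest checkout 102/215 = 47.4%, the multi-step checkout 88/169 = 52.1% → the multi-step checkout
The multi-step checkout wins overall and in every traffic group — no reversal.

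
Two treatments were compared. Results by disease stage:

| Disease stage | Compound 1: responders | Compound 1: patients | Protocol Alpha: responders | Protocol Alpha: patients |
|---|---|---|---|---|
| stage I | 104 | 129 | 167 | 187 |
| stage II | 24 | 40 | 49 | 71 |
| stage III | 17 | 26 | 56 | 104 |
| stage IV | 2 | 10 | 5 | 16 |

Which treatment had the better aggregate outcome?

Stage I: Compound 1 104/129 = 80.6%, Protocol Alpha 167/187 = 89.3% → Protocol Alpha
Stage II: Compound 1 24/40 = 60.0%, Protocol Alpha 49/71 = 69.0% → Protocol Alpha
Stage III: Compound 1 17/26 = 65.4%, Protocol Alpha 56/104 = 53.8% → Compound 1
Stage IV: Compound 1 2/10 = 20.0%, Protocol Alpha 5/16 = 31.2% → Protocol Alpha
Overall: Compound 1 147/205 = 71.7%, Protocol Alpha 277/378 = 73.3% → Protocol Alpha
(Neither sweeps every disease group, but Protocol Alpha has the higher pooled rate.)

Protocol Alpha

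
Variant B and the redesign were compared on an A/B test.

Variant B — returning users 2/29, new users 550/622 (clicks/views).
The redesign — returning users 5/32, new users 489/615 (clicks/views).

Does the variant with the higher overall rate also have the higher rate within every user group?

No

Returning users: Variant B 2/29 = 6.9%, the redesign 5/32 = 15.6% → the redesign
New users: Variant B 550/622 = 88.4%, the redesign 489/615 = 79.5% → Variant B
Overall: Variant B 552/651 = 84.8%, the redesign 494/647 = 76.4% → Variant B
Neither sweeps: Variant B wins 1 of 2 groups, the redesign wins 1. Variant B wins overall but not every group — no Simpson reversal.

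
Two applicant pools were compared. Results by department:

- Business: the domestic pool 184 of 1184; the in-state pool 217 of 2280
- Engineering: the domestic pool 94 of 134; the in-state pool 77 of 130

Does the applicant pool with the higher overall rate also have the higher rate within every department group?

Business: the domestic pool 184/1184 = 15.5%, the in-state pool 217/2280 = 9.5% → the domestic pool
Engineering: the domestic pool 94/134 = 70.1%, the in-state pool 77/130 = 59.2% → the domestic pool
Overall: the domestic pool 278/1318 = 21.1%, the in-state pool 294/2410 = 12.2% → the domestic pool
The domestic pool wins overall and in every department group — no reversal.

Yes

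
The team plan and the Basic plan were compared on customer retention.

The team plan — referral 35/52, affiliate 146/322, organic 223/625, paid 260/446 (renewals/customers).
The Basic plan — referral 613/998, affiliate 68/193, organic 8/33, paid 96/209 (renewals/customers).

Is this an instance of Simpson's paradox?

Referral: the team plan 35/52 = 67.3%, the Basic plan 613/998 = 61.4% → the team plan
Affiliate: the team plan 146/322 = 45.3%, the Basic plan 68/193 = 35.2% → the team plan
Organic: the team plan 223/625 = 35.7%, the Basic plan 8/33 = 24.2% → the team plan
Paid: the team plan 260/446 = 58.3%, the Basic plan 96/209 = 45.9% → the team plan
Overall: the team plan 664/1445 = 46.0%, the Basic plan 785/1433 = 54.8% → the Basic plan
The team plan wins each signup group but the Basic plan wins overall — the comparison reverses. The team plan's customers skew toward organic, which has a lower base rate.

Yes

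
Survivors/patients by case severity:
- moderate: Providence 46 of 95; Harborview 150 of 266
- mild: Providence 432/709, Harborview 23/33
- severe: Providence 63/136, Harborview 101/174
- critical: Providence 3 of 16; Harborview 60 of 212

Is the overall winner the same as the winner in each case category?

No

Moderate: Providence 46/95 = 48.4%, Harborview 150/266 = 56.4% → Harborview
Mild: Providence 432/709 = 60.9%, Harborview 23/33 = 69.7% → Harborview
Severe: Providence 63/136 = 46.3%, Harborview 101/174 = 58.0% → Harborview
Critical: Providence 3/16 = 18.8%, Harborview 60/212 = 28.3% → Harborview
Overall: Providence 544/956 = 56.9%, Harborview 334/685 = 48.8% → Providence
Harborview wins each case group but Providence wins overall — the comparison reverses. Harborview's patients skew toward critical, which has a lower base rate.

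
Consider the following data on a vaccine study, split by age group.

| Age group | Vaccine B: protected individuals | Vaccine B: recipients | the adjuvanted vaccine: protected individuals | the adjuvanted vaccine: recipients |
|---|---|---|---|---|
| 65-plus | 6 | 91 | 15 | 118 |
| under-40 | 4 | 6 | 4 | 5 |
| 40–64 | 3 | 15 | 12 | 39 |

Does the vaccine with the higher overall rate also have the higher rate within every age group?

65-plus: Vaccine B 6/91 = 6.6%, the adjuvanted vaccine 15/118 = 12.7% → the adjuvanted vaccine
Under-40: Vaccine B 4/6 = 66.7%, the adjuvanted vaccine 4/5 = 80.0% → the adjuvanted vaccine
40–64: Vaccine B 3/15 = 20.0%, the adjuvanted vaccine 12/39 = 30.8% → the adjuvanted vaccine
Overall: Vaccine B 13/112 = 11.6%, the adjuvanted vaccine 31/162 = 19.1% → the adjuvanted vaccine
The adjuvanted vaccine wins overall and in every age group — no reversal.

Yes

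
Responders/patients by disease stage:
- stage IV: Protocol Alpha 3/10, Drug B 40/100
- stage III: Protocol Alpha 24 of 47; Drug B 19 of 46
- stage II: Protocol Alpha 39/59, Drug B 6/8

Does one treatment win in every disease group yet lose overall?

Stage IV: Protocol Alpha 3/10 = 30.0%, Drug B 40/100 = 40.0% → Drug B
Stage III: Protocol Alpha 24/47 = 51.1%, Drug B 19/46 = 41.3% → Protocol Alpha
Stage II: Protocol Alpha 39/59 = 66.1%, Drug B 6/8 = 75.0% → Drug B
Overall: Protocol Alpha 66/116 = 56.9%, Drug B 65/154 = 42.2% → Protocol Alpha
Neither sweeps: Protocol Alpha wins 1 of 3 groups, Drug B wins 2. Protocol Alpha wins overall but not every group — no Simpson reversal.

No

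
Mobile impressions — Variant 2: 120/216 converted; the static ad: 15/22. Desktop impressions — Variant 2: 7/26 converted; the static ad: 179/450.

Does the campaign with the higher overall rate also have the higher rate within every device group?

Mobile: Variant 2 120/216 = 55.6%, the static ad 15/22 = 68.2% → the static ad
Desktop: Variant 2 7/26 = 26.9%, the static ad 179/450 = 39.8% → the static ad
Overall: Variant 2 127/242 = 52.5%, the static ad 194/472 = 41.1% → Variant 2
The static ad wins each device group but Variant 2 wins overall — the comparison reverses. The static ad's impressions skew toward desktop, which has a lower base rate.

No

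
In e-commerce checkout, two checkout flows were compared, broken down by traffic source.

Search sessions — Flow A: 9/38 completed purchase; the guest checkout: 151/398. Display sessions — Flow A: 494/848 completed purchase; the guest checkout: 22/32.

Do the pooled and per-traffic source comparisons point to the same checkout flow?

No

Search: Flow A 9/38 = 23.7%, the guest checkout 151/398 = 37.9% → the guest checkout
Display: Flow A 494/848 = 58.3%, the guest checkout 22/32 = 68.8% → the guest checkout
Overall: Flow A 503/886 = 56.8%, the guest checkout 173/430 = 40.2% → Flow A
The guest checkout wins each traffic group but Flow A wins overall — the comparison reverses. The guest checkout's sessions skew toward search, which has a lower base rate.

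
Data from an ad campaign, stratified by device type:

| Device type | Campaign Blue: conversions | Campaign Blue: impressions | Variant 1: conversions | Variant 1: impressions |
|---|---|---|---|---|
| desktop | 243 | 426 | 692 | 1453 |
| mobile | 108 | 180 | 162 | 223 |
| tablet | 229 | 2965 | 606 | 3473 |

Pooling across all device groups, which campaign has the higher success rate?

Variant 1

Desktop: Campaign Blue 243/426 = 57.0%, Variant 1 692/1453 = 47.6% → Campaign Blue
Mobile: Campaign Blue 108/180 = 60.0%, Variant 1 162/223 = 72.6% → Variant 1
Tablet: Campaign Blue 229/2965 = 7.7%, Variant 1 606/3473 = 17.4% → Variant 1
Overall: Campaign Blue 580/3571 = 16.2%, Variant 1 1460/5149 = 28.4% → Variant 1
(Neither sweeps every device group, but Variant 1 has the higher pooled rate.)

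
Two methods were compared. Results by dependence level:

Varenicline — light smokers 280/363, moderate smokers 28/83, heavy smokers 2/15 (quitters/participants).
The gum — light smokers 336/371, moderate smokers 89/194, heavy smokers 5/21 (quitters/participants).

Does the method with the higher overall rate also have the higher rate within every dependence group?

Light smokers: varenicline 280/363 = 77.1%, the gum 336/371 = 90.6% → the gum
Moderate smokers: varenicline 28/83 = 33.7%, the gum 89/194 = 45.9% → the gum
Heavy smokers: varenicline 2/15 = 13.3%, the gum 5/21 = 23.8% → the gum
Overall: varenicline 310/461 = 67.2%, the gum 430/586 = 73.4% → the gum
The gum wins overall and in every dependence group — no reversal.

Yes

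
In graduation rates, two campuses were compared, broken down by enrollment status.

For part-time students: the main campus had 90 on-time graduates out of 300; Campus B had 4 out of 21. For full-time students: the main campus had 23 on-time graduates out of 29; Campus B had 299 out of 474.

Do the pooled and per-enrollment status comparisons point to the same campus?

No

Part-time: the main campus 90/300 = 30.0%, Campus B 4/21 = 19.0% → the main campus
Full-time: the main campus 23/29 = 79.3%, Campus B 299/474 = 63.1% → the main campus
Overall: the main campus 113/329 = 34.3%, Campus B 303/495 = 61.2% → Campus B
The main campus wins each enrollment group but Campus B wins overall — the comparison reverses. The main campus's students skew toward part-time, which has a lower base rate.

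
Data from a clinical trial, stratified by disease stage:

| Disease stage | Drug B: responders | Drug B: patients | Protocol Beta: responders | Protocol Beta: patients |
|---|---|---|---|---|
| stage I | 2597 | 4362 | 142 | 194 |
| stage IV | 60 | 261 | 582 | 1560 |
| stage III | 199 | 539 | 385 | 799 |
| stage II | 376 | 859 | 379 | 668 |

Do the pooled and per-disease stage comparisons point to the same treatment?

No

Stage I: Drug B 2597/4362 = 59.5%, Protocol Beta 142/194 = 73.2% → Protocol Beta
Stage IV: Drug B 60/261 = 23.0%, Protocol Beta 582/1560 = 37.3% → Protocol Beta
Stage III: Drug B 199/539 = 36.9%, Protocol Beta 385/799 = 48.2% → Protocol Beta
Stage II: Drug B 376/859 = 43.8%, Protocol Beta 379/668 = 56.7% → Protocol Beta
Overall: Drug B 3232/6021 = 53.7%, Protocol Beta 1488/3221 = 46.2% → Drug B
Protocol Beta wins each disease group but Drug B wins overall — the comparison reverses. Protocol Beta's patients skew toward stage IV, which has a lower base rate.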